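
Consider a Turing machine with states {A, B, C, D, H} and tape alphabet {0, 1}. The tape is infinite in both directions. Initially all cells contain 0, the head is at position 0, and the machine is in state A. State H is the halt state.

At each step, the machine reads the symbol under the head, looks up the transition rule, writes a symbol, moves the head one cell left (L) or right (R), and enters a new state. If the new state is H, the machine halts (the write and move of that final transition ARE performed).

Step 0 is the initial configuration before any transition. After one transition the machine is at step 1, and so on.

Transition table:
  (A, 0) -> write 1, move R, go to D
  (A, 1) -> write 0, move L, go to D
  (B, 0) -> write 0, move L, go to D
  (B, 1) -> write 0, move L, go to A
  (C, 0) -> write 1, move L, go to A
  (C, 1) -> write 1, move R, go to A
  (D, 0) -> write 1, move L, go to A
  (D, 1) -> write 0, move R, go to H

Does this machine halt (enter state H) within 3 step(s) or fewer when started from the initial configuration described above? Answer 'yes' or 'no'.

Answer: no

Derivation:
Step 1: in state A at pos 0, read 0 -> (A,0)->write 1,move R,goto D. Now: state=D, head=1, tape[-1..2]=0100 (head:   ^)
Step 2: in state D at pos 1, read 0 -> (D,0)->write 1,move L,goto A. Now: state=A, head=0, tape[-1..2]=0110 (head:  ^)
Step 3: in state A at pos 0, read 1 -> (A,1)->write 0,move L,goto D. Now: state=D, head=-1, tape[-2..2]=00010 (head:  ^)
After 3 step(s): state = D (not H) -> not halted within 3 -> no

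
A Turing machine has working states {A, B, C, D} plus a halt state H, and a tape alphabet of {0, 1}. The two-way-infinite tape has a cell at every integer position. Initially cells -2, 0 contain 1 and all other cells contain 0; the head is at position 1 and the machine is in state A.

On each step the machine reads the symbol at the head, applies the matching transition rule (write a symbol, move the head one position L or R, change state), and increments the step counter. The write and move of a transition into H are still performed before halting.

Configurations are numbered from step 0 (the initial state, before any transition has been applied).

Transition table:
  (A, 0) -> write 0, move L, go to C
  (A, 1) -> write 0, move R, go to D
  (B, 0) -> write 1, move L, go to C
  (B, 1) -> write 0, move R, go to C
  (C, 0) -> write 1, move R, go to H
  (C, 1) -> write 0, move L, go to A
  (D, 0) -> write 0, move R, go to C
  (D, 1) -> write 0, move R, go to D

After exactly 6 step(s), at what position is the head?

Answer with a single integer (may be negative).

Step 1: in state A at pos 1, read 0 -> (A,0)->write 0,move L,goto C. Now: state=C, head=0, tape[-3..2]=010100 (head:    ^)
Step 2: in state C at pos 0, read 1 -> (C,1)->write 0,move L,goto A. Now: state=A, head=-1, tape[-3..2]=010000 (head:   ^)
Step 3: in state A at pos -1, read 0 -> (A,0)->write 0,move L,goto C. Now: state=C, head=-2, tape[-3..2]=010000 (head:  ^)
Step 4: in state C at pos -2, read 1 -> (C,1)->write 0,move L,goto A. Now: state=A, head=-3, tape[-4..2]=0000000 (head:  ^)
Step 5: in state A at pos -3, read 0 -> (A,0)->write 0,move L,goto C. Now: state=C, head=-4, tape[-5..2]=00000000 (head:  ^)
Step 6: in state C at pos -4, read 0 -> (C,0)->write 1,move R,goto H. Now: state=H, head=-3, tape[-5..2]=01000000 (head:   ^)

Answer: -3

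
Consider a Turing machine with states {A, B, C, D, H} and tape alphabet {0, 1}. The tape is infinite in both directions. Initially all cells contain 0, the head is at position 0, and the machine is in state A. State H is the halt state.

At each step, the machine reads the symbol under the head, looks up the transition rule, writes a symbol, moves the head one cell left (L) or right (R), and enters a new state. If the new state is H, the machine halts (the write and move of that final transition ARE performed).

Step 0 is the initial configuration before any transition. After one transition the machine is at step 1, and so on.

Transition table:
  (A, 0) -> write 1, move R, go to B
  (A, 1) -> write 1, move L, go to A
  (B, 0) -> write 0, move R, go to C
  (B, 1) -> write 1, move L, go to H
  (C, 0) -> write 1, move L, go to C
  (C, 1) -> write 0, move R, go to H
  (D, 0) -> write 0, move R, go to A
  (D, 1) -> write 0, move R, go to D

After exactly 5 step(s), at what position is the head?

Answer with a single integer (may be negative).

Answer: 1

Derivation:
Step 1: in state A at pos 0, read 0 -> (A,0)->write 1,move R,goto B. Now: state=B, head=1, tape[-1..2]=0100 (head:   ^)
Step 2: in state B at pos 1, read 0 -> (B,0)->write 0,move R,goto C. Now: state=C, head=2, tape[-1..3]=01000 (head:    ^)
Step 3: in state C at pos 2, read 0 -> (C,0)->write 1,move L,goto C. Now: state=C, head=1, tape[-1..3]=01010 (head:   ^)
Step 4: in state C at pos 1, read 0 -> (C,0)->write 1,move L,goto C. Now: state=C, head=0, tape[-1..3]=01110 (head:  ^)
Step 5: in state C at pos 0, read 1 -> (C,1)->write 0,move R,goto H. Now: state=H, head=1, tape[-1..3]=00110 (head:   ^)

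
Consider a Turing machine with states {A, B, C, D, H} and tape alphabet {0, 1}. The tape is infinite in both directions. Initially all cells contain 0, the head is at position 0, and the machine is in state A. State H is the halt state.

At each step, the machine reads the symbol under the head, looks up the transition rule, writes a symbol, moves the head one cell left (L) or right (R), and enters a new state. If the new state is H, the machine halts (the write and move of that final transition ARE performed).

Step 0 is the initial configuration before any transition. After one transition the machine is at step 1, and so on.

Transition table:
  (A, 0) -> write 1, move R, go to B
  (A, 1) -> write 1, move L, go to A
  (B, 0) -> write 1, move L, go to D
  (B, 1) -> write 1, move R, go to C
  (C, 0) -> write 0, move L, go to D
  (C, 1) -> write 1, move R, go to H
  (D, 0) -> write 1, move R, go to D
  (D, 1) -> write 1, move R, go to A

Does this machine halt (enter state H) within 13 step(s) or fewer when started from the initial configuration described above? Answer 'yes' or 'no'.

Answer: yes

Derivation:
Step 1: in state A at pos 0, read 0 -> (A,0)->write 1,move R,goto B. Now: state=B, head=1, tape[-1..2]=0100 (head:   ^)
Step 2: in state B at pos 1, read 0 -> (B,0)->write 1,move L,goto D. Now: state=D, head=0, tape[-1..2]=0110 (head:  ^)
Step 3: in state D at pos 0, read 1 -> (D,1)->write 1,move R,goto A. Now: state=A, head=1, tape[-1..2]=0110 (head:   ^)
Step 4: in state A at pos 1, read 1 -> (A,1)->write 1,move L,goto A. Now: state=A, head=0, tape[-1..2]=0110 (head:  ^)
Step 5: in state A at pos 0, read 1 -> (A,1)->write 1,move L,goto A. Now: state=A, head=-1, tape[-2..2]=00110 (head:  ^)
Step 6: in state A at pos -1, read 0 -> (A,0)->write 1,move R,goto B. Now: state=B, head=0, tape[-2..2]=01110 (head:   ^)
Step 7: in state B at pos 0, read 1 -> (B,1)->write 1,move R,goto C. Now: state=C, head=1, tape[-2..2]=01110 (head:    ^)
Step 8: in state C at pos 1, read 1 -> (C,1)->write 1,move R,goto H. Now: state=H, head=2, tape[-2..3]=011100 (head:     ^)
State H reached at step 8; 8 <= 13 -> yes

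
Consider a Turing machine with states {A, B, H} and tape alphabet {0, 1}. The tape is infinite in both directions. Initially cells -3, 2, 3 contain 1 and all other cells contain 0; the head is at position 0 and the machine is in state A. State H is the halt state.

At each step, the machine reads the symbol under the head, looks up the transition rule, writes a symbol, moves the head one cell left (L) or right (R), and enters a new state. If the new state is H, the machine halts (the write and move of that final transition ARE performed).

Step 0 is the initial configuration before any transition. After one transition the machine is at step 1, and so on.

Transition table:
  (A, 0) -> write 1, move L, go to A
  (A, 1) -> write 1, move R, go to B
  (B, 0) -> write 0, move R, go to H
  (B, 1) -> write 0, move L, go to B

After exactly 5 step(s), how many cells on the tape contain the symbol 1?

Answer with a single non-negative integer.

Answer: 5

Derivation:
Step 1: in state A at pos 0, read 0 -> (A,0)->write 1,move L,goto A. Now: state=A, head=-1, tape[-4..4]=010010110 (head:    ^)
Step 2: in state A at pos -1, read 0 -> (A,0)->write 1,move L,goto A. Now: state=A, head=-2, tape[-4..4]=010110110 (head:   ^)
Step 3: in state A at pos -2, read 0 -> (A,0)->write 1,move L,goto A. Now: state=A, head=-3, tape[-4..4]=011110110 (head:  ^)
Step 4: in state A at pos -3, read 1 -> (A,1)->write 1,move R,goto B. Now: state=B, head=-2, tape[-4..4]=011110110 (head:   ^)
Step 5: in state B at pos -2, read 1 -> (B,1)->write 0,move L,goto B. Now: state=B, head=-3, tape[-4..4]=010110110 (head:  ^)
Cells containing 1 after step 5: {-3, -1, 0, 2, 3} -> 5 cell(s)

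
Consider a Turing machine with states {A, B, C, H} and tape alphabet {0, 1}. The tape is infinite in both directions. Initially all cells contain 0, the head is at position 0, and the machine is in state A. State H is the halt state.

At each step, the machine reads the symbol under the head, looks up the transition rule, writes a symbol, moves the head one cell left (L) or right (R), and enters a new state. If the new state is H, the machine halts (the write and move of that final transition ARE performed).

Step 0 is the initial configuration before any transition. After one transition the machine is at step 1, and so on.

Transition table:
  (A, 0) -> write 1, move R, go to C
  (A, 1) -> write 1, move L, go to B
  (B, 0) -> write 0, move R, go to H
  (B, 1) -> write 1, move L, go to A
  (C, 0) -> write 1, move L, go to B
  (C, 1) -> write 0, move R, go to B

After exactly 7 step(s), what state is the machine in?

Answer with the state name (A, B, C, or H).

Step 1: in state A at pos 0, read 0 -> (A,0)->write 1,move R,goto C. Now: state=C, head=1, tape[-1..2]=0100 (head:   ^)
Step 2: in state C at pos 1, read 0 -> (C,0)->write 1,move L,goto B. Now: state=B, head=0, tape[-1..2]=0110 (head:  ^)
Step 3: in state B at pos 0, read 1 -> (B,1)->write 1,move L,goto A. Now: state=A, head=-1, tape[-2..2]=00110 (head:  ^)
Step 4: in state A at pos -1, read 0 -> (A,0)->write 1,move R,goto C. Now: state=C, head=0, tape[-2..2]=01110 (head:   ^)
Step 5: in state C at pos 0, read 1 -> (C,1)->write 0,move R,goto B. Now: state=B, head=1, tape[-2..2]=01010 (head:    ^)
Step 6: in state B at pos 1, read 1 -> (B,1)->write 1,move L,goto A. Now: state=A, head=0, tape[-2..2]=01010 (head:   ^)
Step 7: in state A at pos 0, read 0 -> (A,0)->write 1,move R,goto C. Now: state=C, head=1, tape[-2..2]=01110 (head:    ^)

Answer: C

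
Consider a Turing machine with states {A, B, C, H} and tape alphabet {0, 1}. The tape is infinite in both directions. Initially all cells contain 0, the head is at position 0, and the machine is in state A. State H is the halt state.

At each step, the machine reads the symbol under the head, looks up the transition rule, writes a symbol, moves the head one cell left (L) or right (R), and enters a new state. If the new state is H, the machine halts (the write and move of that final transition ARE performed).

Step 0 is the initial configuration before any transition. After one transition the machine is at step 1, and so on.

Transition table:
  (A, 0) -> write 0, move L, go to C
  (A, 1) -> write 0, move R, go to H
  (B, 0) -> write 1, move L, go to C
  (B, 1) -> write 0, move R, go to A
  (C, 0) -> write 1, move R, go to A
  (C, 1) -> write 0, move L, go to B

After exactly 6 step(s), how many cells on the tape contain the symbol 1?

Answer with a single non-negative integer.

Answer: 2

Derivation:
Step 1: in state A at pos 0, read 0 -> (A,0)->write 0,move L,goto C. Now: state=C, head=-1, tape[-2..1]=0000 (head:  ^)
Step 2: in state C at pos -1, read 0 -> (C,0)->write 1,move R,goto A. Now: state=A, head=0, tape[-2..1]=0100 (head:   ^)
Step 3: in state A at pos 0, read 0 -> (A,0)->write 0,move L,goto C. Now: state=C, head=-1, tape[-2..1]=0100 (head:  ^)
Step 4: in state C at pos -1, read 1 -> (C,1)->write 0,move L,goto B. Now: state=B, head=-2, tape[-3..1]=00000 (head:  ^)
Step 5: in state B at pos -2, read 0 -> (B,0)->write 1,move L,goto C. Now: state=C, head=-3, tape[-4..1]=001000 (head:  ^)
Step 6: in state C at pos -3, read 0 -> (C,0)->write 1,move R,goto A. Now: state=A, head=-2, tape[-4..1]=011000 (head:   ^)
Cells containing 1 after step 6: {-3, -2} -> 2 cell(s)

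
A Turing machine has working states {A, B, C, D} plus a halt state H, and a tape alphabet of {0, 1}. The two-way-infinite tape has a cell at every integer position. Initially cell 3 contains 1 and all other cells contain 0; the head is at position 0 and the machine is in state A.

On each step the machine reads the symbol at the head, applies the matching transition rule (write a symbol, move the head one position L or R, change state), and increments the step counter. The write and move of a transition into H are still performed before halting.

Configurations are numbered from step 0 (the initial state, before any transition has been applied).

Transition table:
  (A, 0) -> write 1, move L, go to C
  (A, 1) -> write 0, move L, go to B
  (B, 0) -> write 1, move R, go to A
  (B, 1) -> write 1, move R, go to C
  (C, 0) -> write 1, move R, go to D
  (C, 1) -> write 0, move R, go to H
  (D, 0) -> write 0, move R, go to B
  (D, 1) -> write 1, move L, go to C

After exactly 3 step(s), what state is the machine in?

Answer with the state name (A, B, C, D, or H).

Step 1: in state A at pos 0, read 0 -> (A,0)->write 1,move L,goto C. Now: state=C, head=-1, tape[-2..4]=0010010 (head:  ^)
Step 2: in state C at pos -1, read 0 -> (C,0)->write 1,move R,goto D. Now: state=D, head=0, tape[-2..4]=0110010 (head:   ^)
Step 3: in state D at pos 0, read 1 -> (D,1)->write 1,move L,goto C. Now: state=C, head=-1, tape[-2..4]=0110010 (head:  ^)

Answer: C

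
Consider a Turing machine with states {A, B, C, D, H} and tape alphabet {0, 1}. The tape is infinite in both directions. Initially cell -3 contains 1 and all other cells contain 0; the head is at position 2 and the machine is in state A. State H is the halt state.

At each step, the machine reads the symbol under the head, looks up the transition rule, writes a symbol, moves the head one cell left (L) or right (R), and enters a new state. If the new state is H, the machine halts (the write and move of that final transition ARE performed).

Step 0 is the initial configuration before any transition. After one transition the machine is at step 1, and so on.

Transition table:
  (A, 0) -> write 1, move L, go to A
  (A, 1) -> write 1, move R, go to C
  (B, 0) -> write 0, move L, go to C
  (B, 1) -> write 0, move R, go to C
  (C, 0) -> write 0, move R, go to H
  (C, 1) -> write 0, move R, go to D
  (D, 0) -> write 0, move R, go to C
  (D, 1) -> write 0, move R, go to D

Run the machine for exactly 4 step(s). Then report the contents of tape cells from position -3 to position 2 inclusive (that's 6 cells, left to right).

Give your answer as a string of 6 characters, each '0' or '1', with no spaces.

Answer: 101111

Derivation:
Step 1: in state A at pos 2, read 0 -> (A,0)->write 1,move L,goto A. Now: state=A, head=1, tape[-4..3]=01000010 (head:      ^)
Step 2: in state A at pos 1, read 0 -> (A,0)->write 1,move L,goto A. Now: state=A, head=0, tape[-4..3]=01000110 (head:     ^)
Step 3: in state A at pos 0, read 0 -> (A,0)->write 1,move L,goto A. Now: state=A, head=-1, tape[-4..3]=01001110 (head:    ^)
Step 4: in state A at pos -1, read 0 -> (A,0)->write 1,move L,goto A. Now: state=A, head=-2, tape[-4..3]=01011110 (head:   ^)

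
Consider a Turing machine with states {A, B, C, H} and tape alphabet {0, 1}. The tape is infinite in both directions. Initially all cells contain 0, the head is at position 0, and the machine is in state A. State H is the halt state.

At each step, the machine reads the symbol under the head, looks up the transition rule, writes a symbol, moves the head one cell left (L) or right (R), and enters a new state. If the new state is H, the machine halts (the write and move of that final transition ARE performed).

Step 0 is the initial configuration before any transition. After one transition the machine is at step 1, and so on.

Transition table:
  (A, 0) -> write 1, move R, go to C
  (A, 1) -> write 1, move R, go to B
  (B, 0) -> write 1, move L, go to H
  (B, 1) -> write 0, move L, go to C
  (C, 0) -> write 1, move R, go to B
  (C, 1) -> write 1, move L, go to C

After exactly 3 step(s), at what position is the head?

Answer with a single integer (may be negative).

Step 1: in state A at pos 0, read 0 -> (A,0)->write 1,move R,goto C. Now: state=C, head=1, tape[-1..2]=0100 (head:   ^)
Step 2: in state C at pos 1, read 0 -> (C,0)->write 1,move R,goto B. Now: state=B, head=2, tape[-1..3]=01100 (head:    ^)
Step 3: in state B at pos 2, read 0 -> (B,0)->write 1,move L,goto H. Now: state=H, head=1, tape[-1..3]=01110 (head:   ^)

Answer: 1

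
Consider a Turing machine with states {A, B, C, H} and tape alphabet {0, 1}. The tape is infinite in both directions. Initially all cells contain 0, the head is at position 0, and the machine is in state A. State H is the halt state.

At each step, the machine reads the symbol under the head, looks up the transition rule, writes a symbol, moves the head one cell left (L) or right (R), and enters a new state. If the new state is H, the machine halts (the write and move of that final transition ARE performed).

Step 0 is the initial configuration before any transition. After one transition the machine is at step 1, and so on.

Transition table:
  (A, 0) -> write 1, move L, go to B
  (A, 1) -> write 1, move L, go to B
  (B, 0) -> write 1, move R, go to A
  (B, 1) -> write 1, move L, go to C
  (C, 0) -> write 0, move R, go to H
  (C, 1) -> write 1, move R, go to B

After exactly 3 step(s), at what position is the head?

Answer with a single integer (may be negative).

Step 1: in state A at pos 0, read 0 -> (A,0)->write 1,move L,goto B. Now: state=B, head=-1, tape[-2..1]=0010 (head:  ^)
Step 2: in state B at pos -1, read 0 -> (B,0)->write 1,move R,goto A. Now: state=A, head=0, tape[-2..1]=0110 (head:   ^)
Step 3: in state A at pos 0, read 1 -> (A,1)->write 1,move L,goto B. Now: state=B, head=-1, tape[-2..1]=0110 (head:  ^)

Answer: -1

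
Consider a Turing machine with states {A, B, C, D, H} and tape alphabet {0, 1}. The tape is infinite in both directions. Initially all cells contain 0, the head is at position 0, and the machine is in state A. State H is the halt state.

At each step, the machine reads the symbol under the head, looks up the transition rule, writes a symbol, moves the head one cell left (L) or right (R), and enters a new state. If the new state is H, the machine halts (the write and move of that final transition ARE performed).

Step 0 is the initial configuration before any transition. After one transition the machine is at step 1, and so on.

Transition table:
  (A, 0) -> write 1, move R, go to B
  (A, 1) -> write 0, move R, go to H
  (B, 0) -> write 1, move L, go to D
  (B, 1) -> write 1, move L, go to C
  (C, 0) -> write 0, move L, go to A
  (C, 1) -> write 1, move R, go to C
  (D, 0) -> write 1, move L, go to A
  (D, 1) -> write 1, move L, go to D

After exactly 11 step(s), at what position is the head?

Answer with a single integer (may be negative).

Step 1: in state A at pos 0, read 0 -> (A,0)->write 1,move R,goto B. Now: state=B, head=1, tape[-1..2]=0100 (head:   ^)
Step 2: in state B at pos 1, read 0 -> (B,0)->write 1,move L,goto D. Now: state=D, head=0, tape[-1..2]=0110 (head:  ^)
Step 3: in state D at pos 0, read 1 -> (D,1)->write 1,move L,goto D. Now: state=D, head=-1, tape[-2..2]=00110 (head:  ^)
Step 4: in state D at pos -1, read 0 -> (D,0)->write 1,move L,goto A. Now: state=A, head=-2, tape[-3..2]=001110 (head:  ^)
Step 5: in state A at pos -2, read 0 -> (A,0)->write 1,move R,goto B. Now: state=B, head=-1, tape[-3..2]=011110 (head:   ^)
Step 6: in state B at pos -1, read 1 -> (B,1)->write 1,move L,goto C. Now: state=C, head=-2, tape[-3..2]=011110 (head:  ^)
Step 7: in state C at pos -2, read 1 -> (C,1)->write 1,move R,goto C. Now: state=C, head=-1, tape[-3..2]=011110 (head:   ^)
Step 8: in state C at pos -1, read 1 -> (C,1)->write 1,move R,goto C. Now: state=C, head=0, tape[-3..2]=011110 (head:    ^)
Step 9: in state C at pos 0, read 1 -> (C,1)->write 1,move R,goto C. Now: state=C, head=1, tape[-3..2]=011110 (head:     ^)
Step 10: in state C at pos 1, read 1 -> (C,1)->write 1,move R,goto C. Now: state=C, head=2, tape[-3..3]=0111100 (head:      ^)
Step 11: in state C at pos 2, read 0 -> (C,0)->write 0,move L,goto A. Now: state=A, head=1, tape[-3..3]=0111100 (head:     ^)

Answer: 1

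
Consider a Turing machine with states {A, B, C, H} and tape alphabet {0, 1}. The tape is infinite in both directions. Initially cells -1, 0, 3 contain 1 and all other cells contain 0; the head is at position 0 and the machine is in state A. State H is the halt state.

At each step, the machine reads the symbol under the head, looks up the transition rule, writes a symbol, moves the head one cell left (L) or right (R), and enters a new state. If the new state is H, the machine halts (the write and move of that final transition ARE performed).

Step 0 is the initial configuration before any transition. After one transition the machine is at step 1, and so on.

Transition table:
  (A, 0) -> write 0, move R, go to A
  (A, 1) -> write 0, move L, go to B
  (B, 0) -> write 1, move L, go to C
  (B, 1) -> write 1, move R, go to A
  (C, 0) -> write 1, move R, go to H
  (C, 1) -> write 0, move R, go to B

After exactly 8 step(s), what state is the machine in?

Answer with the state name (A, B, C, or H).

Step 1: in state A at pos 0, read 1 -> (A,1)->write 0,move L,goto B. Now: state=B, head=-1, tape[-2..4]=0100010 (head:  ^)
Step 2: in state B at pos -1, read 1 -> (B,1)->write 1,move R,goto A. Now: state=A, head=0, tape[-2..4]=0100010 (head:   ^)
Step 3: in state A at pos 0, read 0 -> (A,0)->write 0,move R,goto A. Now: state=A, head=1, tape[-2..4]=0100010 (head:    ^)
Step 4: in state A at pos 1, read 0 -> (A,0)->write 0,move R,goto A. Now: state=A, head=2, tape[-2..4]=0100010 (head:     ^)
Step 5: in state A at pos 2, read 0 -> (A,0)->write 0,move R,goto A. Now: state=A, head=3, tape[-2..4]=0100010 (head:      ^)
Step 6: in state A at pos 3, read 1 -> (A,1)->write 0,move L,goto B. Now: state=B, head=2, tape[-2..4]=0100000 (head:     ^)
Step 7: in state B at pos 2, read 0 -> (B,0)->write 1,move L,goto C. Now: state=C, head=1, tape[-2..4]=0100100 (head:    ^)
Step 8: in state C at pos 1, read 0 -> (C,0)->write 1,move R,goto H. Now: state=H, head=2, tape[-2..4]=0101100 (head:     ^)

Answer: H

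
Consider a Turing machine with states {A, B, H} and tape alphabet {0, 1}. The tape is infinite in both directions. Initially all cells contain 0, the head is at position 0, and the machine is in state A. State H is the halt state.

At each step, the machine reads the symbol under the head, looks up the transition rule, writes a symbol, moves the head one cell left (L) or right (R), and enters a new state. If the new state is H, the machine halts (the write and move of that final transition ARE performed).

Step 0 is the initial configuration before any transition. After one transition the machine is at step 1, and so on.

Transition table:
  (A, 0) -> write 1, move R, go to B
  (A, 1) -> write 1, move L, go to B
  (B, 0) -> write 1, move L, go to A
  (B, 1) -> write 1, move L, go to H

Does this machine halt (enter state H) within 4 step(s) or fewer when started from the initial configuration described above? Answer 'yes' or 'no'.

Step 1: in state A at pos 0, read 0 -> (A,0)->write 1,move R,goto B. Now: state=B, head=1, tape[-1..2]=0100 (head:   ^)
Step 2: in state B at pos 1, read 0 -> (B,0)->write 1,move L,goto A. Now: state=A, head=0, tape[-1..2]=0110 (head:  ^)
Step 3: in state A at pos 0, read 1 -> (A,1)->write 1,move L,goto B. Now: state=B, head=-1, tape[-2..2]=00110 (head:  ^)
Step 4: in state B at pos -1, read 0 -> (B,0)->write 1,move L,goto A. Now: state=A, head=-2, tape[-3..2]=001110 (head:  ^)
After 4 step(s): state = A (not H) -> not halted within 4 -> no

Answer: no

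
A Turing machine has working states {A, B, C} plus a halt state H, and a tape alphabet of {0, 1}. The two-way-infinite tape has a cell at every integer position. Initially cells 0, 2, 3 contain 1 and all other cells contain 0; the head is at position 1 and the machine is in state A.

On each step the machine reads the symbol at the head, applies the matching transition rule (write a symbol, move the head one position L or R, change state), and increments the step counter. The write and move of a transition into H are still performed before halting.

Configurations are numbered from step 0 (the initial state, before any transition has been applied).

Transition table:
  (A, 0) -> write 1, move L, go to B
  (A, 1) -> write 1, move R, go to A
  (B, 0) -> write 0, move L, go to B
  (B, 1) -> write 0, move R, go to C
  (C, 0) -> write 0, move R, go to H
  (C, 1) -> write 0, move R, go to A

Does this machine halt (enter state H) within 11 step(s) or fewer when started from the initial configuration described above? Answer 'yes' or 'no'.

Step 1: in state A at pos 1, read 0 -> (A,0)->write 1,move L,goto B. Now: state=B, head=0, tape[-1..4]=011110 (head:  ^)
Step 2: in state B at pos 0, read 1 -> (B,1)->write 0,move R,goto C. Now: state=C, head=1, tape[-1..4]=001110 (head:   ^)
Step 3: in state C at pos 1, read 1 -> (C,1)->write 0,move R,goto A. Now: state=A, head=2, tape[-1..4]=000110 (head:    ^)
Step 4: in state A at pos 2, read 1 -> (A,1)->write 1,move R,goto A. Now: state=A, head=3, tape[-1..4]=000110 (head:     ^)
Step 5: in state A at pos 3, read 1 -> (A,1)->write 1,move R,goto A. Now: state=A, head=4, tape[-1..5]=0001100 (head:      ^)
Step 6: in state A at pos 4, read 0 -> (A,0)->write 1,move L,goto B. Now: state=B, head=3, tape[-1..5]=0001110 (head:     ^)
Step 7: in state B at pos 3, read 1 -> (B,1)->write 0,move R,goto C. Now: state=C, head=4, tape[-1..5]=0001010 (head:      ^)
Step 8: in state C at pos 4, read 1 -> (C,1)->write 0,move R,goto A. Now: state=A, head=5, tape[-1..6]=00010000 (head:       ^)
Step 9: in state A at pos 5, read 0 -> (A,0)->write 1,move L,goto B. Now: state=B, head=4, tape[-1..6]=00010010 (head:      ^)
Step 10: in state B at pos 4, read 0 -> (B,0)->write 0,move L,goto B. Now: state=B, head=3, tape[-1..6]=00010010 (head:     ^)
Step 11: in state B at pos 3, read 0 -> (B,0)->write 0,move L,goto B. Now: state=B, head=2, tape[-1..6]=00010010 (head:    ^)
After 11 step(s): state = B (not H) -> not halted within 11 -> no

Answer: no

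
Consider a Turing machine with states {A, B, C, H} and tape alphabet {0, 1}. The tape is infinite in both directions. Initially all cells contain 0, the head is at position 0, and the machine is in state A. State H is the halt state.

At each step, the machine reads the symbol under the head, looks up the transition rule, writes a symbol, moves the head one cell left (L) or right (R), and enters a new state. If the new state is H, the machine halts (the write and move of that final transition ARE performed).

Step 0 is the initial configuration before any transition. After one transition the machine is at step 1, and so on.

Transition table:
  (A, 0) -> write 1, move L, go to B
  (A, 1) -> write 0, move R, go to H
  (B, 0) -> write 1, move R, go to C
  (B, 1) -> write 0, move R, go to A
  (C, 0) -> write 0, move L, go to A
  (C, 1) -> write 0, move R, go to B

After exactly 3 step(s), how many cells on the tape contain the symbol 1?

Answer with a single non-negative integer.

Answer: 1

Derivation:
Step 1: in state A at pos 0, read 0 -> (A,0)->write 1,move L,goto B. Now: state=B, head=-1, tape[-2..1]=0010 (head:  ^)
Step 2: in state B at pos -1, read 0 -> (B,0)->write 1,move R,goto C. Now: state=C, head=0, tape[-2..1]=0110 (head:   ^)
Step 3: in state C at pos 0, read 1 -> (C,1)->write 0,move R,goto B. Now: state=B, head=1, tape[-2..2]=01000 (head:    ^)
Cells containing 1 after step 3: {-1} -> 1 cell(s)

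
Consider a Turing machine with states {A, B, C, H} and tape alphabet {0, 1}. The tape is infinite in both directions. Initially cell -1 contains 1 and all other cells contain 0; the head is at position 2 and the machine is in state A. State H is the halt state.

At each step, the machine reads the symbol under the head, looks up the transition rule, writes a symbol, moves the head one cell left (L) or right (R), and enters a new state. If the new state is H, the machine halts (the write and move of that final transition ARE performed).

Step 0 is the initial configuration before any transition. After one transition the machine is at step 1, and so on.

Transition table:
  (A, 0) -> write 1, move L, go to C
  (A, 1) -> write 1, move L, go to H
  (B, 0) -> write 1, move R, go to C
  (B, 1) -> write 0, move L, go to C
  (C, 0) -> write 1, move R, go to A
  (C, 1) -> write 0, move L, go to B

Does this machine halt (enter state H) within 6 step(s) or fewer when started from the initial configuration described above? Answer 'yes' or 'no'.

Step 1: in state A at pos 2, read 0 -> (A,0)->write 1,move L,goto C. Now: state=C, head=1, tape[-2..3]=010010 (head:    ^)
Step 2: in state C at pos 1, read 0 -> (C,0)->write 1,move R,goto A. Now: state=A, head=2, tape[-2..3]=010110 (head:     ^)
Step 3: in state A at pos 2, read 1 -> (A,1)->write 1,move L,goto H. Now: state=H, head=1, tape[-2..3]=010110 (head:    ^)
State H reached at step 3; 3 <= 6 -> yes

Answer: yes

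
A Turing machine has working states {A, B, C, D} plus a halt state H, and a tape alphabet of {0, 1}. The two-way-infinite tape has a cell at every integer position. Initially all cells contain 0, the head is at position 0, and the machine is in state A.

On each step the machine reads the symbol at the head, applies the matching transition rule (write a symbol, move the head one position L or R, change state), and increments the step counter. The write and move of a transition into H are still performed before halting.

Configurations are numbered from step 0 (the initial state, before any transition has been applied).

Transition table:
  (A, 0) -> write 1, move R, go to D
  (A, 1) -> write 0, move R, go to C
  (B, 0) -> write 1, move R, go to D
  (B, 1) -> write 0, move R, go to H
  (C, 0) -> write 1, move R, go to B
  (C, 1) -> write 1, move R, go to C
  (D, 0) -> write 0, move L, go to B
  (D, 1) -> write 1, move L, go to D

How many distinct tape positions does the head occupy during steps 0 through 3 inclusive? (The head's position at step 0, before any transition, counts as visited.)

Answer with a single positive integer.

Answer: 2

Derivation:
Step 1: in state A at pos 0, read 0 -> (A,0)->write 1,move R,goto D. Now: state=D, head=1, tape[-1..2]=0100 (head:   ^)
Step 2: in state D at pos 1, read 0 -> (D,0)->write 0,move L,goto B. Now: state=B, head=0, tape[-1..2]=0100 (head:  ^)
Step 3: in state B at pos 0, read 1 -> (B,1)->write 0,move R,goto H. Now: state=H, head=1, tape[-1..2]=0000 (head:   ^)
Head positions at steps 0..3: starting at 0, distinct positions visited = {0, 1} -> 2 position(s)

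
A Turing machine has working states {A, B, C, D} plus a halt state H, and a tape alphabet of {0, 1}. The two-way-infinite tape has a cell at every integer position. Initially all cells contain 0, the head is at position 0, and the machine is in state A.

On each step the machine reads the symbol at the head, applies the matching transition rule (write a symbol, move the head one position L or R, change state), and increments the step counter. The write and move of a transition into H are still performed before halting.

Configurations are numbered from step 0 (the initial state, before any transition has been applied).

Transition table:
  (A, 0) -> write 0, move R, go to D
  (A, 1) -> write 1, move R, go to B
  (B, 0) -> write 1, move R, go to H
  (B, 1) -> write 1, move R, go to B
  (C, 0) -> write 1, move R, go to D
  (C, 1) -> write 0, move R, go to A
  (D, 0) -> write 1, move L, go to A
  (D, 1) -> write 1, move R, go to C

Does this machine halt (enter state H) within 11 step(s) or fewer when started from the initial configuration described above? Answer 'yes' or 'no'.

Answer: yes

Derivation:
Step 1: in state A at pos 0, read 0 -> (A,0)->write 0,move R,goto D. Now: state=D, head=1, tape[-1..2]=0000 (head:   ^)
Step 2: in state D at pos 1, read 0 -> (D,0)->write 1,move L,goto A. Now: state=A, head=0, tape[-1..2]=0010 (head:  ^)
Step 3: in state A at pos 0, read 0 -> (A,0)->write 0,move R,goto D. Now: state=D, head=1, tape[-1..2]=0010 (head:   ^)
Step 4: in state D at pos 1, read 1 -> (D,1)->write 1,move R,goto C. Now: state=C, head=2, tape[-1..3]=00100 (head:    ^)
Step 5: in state C at pos 2, read 0 -> (C,0)->write 1,move R,goto D. Now: state=D, head=3, tape[-1..4]=001100 (head:     ^)
Step 6: in state D at pos 3, read 0 -> (D,0)->write 1,move L,goto A. Now: state=A, head=2, tape[-1..4]=001110 (head:    ^)
Step 7: in state A at pos 2, read 1 -> (A,1)->write 1,move R,goto B. Now: state=B, head=3, tape[-1..4]=001110 (head:     ^)
Step 8: in state B at pos 3, read 1 -> (B,1)->write 1,move R,goto B. Now: state=B, head=4, tape[-1..5]=0011100 (head:      ^)
Step 9: in state B at pos 4, read 0 -> (B,0)->write 1,move R,goto H. Now: state=H, head=5, tape[-1..6]=00111100 (head:       ^)
State H reached at step 9; 9 <= 11 -> yes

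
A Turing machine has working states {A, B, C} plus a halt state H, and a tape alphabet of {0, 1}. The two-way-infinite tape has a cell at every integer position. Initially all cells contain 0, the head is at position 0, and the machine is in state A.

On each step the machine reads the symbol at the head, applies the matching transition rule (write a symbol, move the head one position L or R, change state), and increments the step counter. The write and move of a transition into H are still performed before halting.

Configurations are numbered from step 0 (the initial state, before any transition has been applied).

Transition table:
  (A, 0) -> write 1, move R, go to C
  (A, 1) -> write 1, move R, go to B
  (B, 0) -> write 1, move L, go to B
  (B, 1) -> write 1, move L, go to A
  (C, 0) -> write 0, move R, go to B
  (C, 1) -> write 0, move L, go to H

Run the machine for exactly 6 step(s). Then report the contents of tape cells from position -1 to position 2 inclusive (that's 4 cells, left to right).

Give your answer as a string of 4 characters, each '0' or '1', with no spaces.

Answer: 1111

Derivation:
Step 1: in state A at pos 0, read 0 -> (A,0)->write 1,move R,goto C. Now: state=C, head=1, tape[-1..2]=0100 (head:   ^)
Step 2: in state C at pos 1, read 0 -> (C,0)->write 0,move R,goto B. Now: state=B, head=2, tape[-1..3]=01000 (head:    ^)
Step 3: in state B at pos 2, read 0 -> (B,0)->write 1,move L,goto B. Now: state=B, head=1, tape[-1..3]=01010 (head:   ^)
Step 4: in state B at pos 1, read 0 -> (B,0)->write 1,move L,goto B. Now: state=B, head=0, tape[-1..3]=01110 (head:  ^)
Step 5: in state B at pos 0, read 1 -> (B,1)->write 1,move L,goto A. Now: state=A, head=-1, tape[-2..3]=001110 (head:  ^)
Step 6: in state A at pos -1, read 0 -> (A,0)->write 1,move R,goto C. Now: state=C, head=0, tape[-2..3]=011110 (head:   ^)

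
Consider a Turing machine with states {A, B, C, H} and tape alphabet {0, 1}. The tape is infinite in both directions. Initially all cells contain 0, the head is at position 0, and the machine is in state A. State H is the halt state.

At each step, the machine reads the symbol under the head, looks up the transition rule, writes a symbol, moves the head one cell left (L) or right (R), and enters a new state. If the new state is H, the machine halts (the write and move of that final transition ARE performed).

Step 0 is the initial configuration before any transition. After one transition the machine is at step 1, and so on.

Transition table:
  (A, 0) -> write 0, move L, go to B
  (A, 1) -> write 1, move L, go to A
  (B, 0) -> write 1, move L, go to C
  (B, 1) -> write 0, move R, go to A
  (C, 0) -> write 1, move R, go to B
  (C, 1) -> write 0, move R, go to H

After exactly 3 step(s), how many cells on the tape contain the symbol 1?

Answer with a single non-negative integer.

Answer: 2

Derivation:
Step 1: in state A at pos 0, read 0 -> (A,0)->write 0,move L,goto B. Now: state=B, head=-1, tape[-2..1]=0000 (head:  ^)
Step 2: in state B at pos -1, read 0 -> (B,0)->write 1,move L,goto C. Now: state=C, head=-2, tape[-3..1]=00100 (head:  ^)
Step 3: in state C at pos -2, read 0 -> (C,0)->write 1,move R,goto B. Now: state=B, head=-1, tape[-3..1]=01100 (head:   ^)
Cells containing 1 after step 3: {-2, -1} -> 2 cell(s)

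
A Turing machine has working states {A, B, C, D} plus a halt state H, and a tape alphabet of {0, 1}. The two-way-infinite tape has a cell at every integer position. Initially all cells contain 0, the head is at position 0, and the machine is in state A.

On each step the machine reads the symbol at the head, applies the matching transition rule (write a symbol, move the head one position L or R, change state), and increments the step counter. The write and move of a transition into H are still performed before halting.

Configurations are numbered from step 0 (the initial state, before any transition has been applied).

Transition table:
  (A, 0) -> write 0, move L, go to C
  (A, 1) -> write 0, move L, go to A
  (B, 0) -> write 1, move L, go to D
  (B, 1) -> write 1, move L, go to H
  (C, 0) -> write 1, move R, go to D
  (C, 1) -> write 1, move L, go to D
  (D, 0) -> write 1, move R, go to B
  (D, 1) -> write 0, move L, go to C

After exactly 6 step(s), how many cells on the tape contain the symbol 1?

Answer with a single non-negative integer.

Answer: 2

Derivation:
Step 1: in state A at pos 0, read 0 -> (A,0)->write 0,move L,goto C. Now: state=C, head=-1, tape[-2..1]=0000 (head:  ^)
Step 2: in state C at pos -1, read 0 -> (C,0)->write 1,move R,goto D. Now: state=D, head=0, tape[-2..1]=0100 (head:   ^)
Step 3: in state D at pos 0, read 0 -> (D,0)->write 1,move R,goto B. Now: state=B, head=1, tape[-2..2]=01100 (head:    ^)
Step 4: in state B at pos 1, read 0 -> (B,0)->write 1,move L,goto D. Now: state=D, head=0, tape[-2..2]=01110 (head:   ^)
Step 5: in state D at pos 0, read 1 -> (D,1)->write 0,move L,goto C. Now: state=C, head=-1, tape[-2..2]=01010 (head:  ^)
Step 6: in state C at pos -1, read 1 -> (C,1)->write 1,move L,goto D. Now: state=D, head=-2, tape[-3..2]=001010 (head:  ^)
Cells containing 1 after step 6: {-1, 1} -> 2 cell(s)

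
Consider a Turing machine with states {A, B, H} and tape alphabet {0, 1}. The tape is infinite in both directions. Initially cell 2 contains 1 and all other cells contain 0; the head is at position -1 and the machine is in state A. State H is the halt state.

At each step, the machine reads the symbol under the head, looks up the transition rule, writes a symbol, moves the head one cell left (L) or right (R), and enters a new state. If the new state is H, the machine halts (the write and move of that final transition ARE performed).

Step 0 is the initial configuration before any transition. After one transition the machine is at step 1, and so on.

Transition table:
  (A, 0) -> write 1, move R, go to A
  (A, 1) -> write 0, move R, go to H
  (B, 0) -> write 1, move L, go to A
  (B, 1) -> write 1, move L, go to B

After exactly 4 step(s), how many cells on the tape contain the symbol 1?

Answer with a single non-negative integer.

Step 1: in state A at pos -1, read 0 -> (A,0)->write 1,move R,goto A. Now: state=A, head=0, tape[-2..3]=010010 (head:   ^)
Step 2: in state A at pos 0, read 0 -> (A,0)->write 1,move R,goto A. Now: state=A, head=1, tape[-2..3]=011010 (head:    ^)
Step 3: in state A at pos 1, read 0 -> (A,0)->write 1,move R,goto A. Now: state=A, head=2, tape[-2..3]=011110 (head:     ^)
Step 4: in state A at pos 2, read 1 -> (A,1)->write 0,move R,goto H. Now: state=H, head=3, tape[-2..4]=0111000 (head:      ^)
Cells containing 1 after step 4: {-1, 0, 1} -> 3 cell(s)

Answer: 3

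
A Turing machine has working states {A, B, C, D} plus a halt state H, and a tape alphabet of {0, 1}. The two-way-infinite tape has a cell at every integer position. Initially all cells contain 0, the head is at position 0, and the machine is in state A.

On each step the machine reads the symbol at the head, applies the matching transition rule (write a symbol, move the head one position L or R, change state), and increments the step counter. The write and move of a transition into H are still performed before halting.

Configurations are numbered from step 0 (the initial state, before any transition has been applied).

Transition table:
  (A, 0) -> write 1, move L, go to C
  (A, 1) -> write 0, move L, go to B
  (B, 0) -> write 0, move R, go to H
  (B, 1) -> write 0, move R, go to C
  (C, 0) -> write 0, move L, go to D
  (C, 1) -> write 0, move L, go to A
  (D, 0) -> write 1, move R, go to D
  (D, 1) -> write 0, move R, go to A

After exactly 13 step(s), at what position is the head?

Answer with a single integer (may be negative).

Step 1: in state A at pos 0, read 0 -> (A,0)->write 1,move L,goto C. Now: state=C, head=-1, tape[-2..1]=0010 (head:  ^)
Step 2: in state C at pos -1, read 0 -> (C,0)->write 0,move L,goto D. Now: state=D, head=-2, tape[-3..1]=00010 (head:  ^)
Step 3: in state D at pos -2, read 0 -> (D,0)->write 1,move R,goto D. Now: state=D, head=-1, tape[-3..1]=01010 (head:   ^)
Step 4: in state D at pos -1, read 0 -> (D,0)->write 1,move R,goto D. Now: state=D, head=0, tape[-3..1]=01110 (head:    ^)
Step 5: in state D at pos 0, read 1 -> (D,1)->write 0,move R,goto A. Now: state=A, head=1, tape[-3..2]=011000 (head:     ^)
Step 6: in state A at pos 1, read 0 -> (A,0)->write 1,move L,goto C. Now: state=C, head=0, tape[-3..2]=011010 (head:    ^)
Step 7: in state C at pos 0, read 0 -> (C,0)->write 0,move L,goto D. Now: state=D, head=-1, tape[-3..2]=011010 (head:   ^)
Step 8: in state D at pos -1, read 1 -> (D,1)->write 0,move R,goto A. Now: state=A, head=0, tape[-3..2]=010010 (head:    ^)
Step 9: in state A at pos 0, read 0 -> (A,0)->write 1,move L,goto C. Now: state=C, head=-1, tape[-3..2]=010110 (head:   ^)
Step 10: in state C at pos -1, read 0 -> (C,0)->write 0,move L,goto D. Now: state=D, head=-2, tape[-3..2]=010110 (head:  ^)
Step 11: in state D at pos -2, read 1 -> (D,1)->write 0,move R,goto A. Now: state=A, head=-1, tape[-3..2]=000110 (head:   ^)
Step 12: in state A at pos -1, read 0 -> (A,0)->write 1,move L,goto C. Now: state=C, head=-2, tape[-3..2]=001110 (head:  ^)
Step 13: in state C at pos -2, read 0 -> (C,0)->write 0,move L,goto D. Now: state=D, head=-3, tape[-4..2]=0001110 (head:  ^)

Answer: -3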